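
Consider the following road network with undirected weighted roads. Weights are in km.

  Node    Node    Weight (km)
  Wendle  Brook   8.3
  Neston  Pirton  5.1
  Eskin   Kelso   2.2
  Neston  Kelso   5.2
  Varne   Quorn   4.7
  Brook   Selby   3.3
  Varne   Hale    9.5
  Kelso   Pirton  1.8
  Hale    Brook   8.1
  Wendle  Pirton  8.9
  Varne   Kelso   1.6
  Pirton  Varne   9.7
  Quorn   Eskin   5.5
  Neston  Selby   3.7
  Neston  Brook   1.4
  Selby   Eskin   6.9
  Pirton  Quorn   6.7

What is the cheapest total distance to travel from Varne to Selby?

10.5 km

Settle nodes by increasing distance from Varne:
Varne: 0
Kelso: 1.6  (via Varne)
Pirton: 3.4  (via Kelso)
Eskin: 3.8  (via Kelso)
Quorn: 4.7  (via Varne)
Neston: 6.8  (via Kelso)
Brook: 8.2  (via Neston)
Hale: 9.5  (via Varne)
Selby: 10.5  (via Neston)
Shortest route: Varne → Kelso → Neston → Selby = 10.5 km.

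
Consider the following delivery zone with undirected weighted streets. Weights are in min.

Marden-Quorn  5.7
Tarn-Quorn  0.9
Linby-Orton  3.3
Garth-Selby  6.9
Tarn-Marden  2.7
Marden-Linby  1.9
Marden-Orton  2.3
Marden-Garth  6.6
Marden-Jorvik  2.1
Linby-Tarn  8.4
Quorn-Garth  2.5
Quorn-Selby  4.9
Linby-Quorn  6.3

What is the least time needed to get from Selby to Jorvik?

10.6 min

Shortest distances from Selby:
Selby: 0
Quorn: 4.9  (via Selby)
Tarn: 5.8  (via Quorn)
Garth: 6.9  (via Selby)
Marden: 8.5  (via Tarn)
Linby: 10.4  (via Marden)
Jorvik: 10.6  (via Marden)
Shortest route: Selby–Quorn–Tarn–Marden–Jorvik = 10.6 min.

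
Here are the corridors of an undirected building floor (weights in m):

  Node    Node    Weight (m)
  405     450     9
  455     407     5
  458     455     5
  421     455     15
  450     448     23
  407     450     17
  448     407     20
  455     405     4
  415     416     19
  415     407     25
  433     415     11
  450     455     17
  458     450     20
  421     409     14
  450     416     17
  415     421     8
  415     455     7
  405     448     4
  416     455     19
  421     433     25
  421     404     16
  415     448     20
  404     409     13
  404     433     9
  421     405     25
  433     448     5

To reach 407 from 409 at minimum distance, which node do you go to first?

421

Candidate routes:
409 → 421 → 455 → 407: 14+15+5 = 34
409 → 404 → 433 → 448 → 405 → 455 → 407: 13+9+5+4+4+5 = 40
Cheapest is 409 → 421 → 455 → 407 at 34 m.
So from 409 the first move is to 421.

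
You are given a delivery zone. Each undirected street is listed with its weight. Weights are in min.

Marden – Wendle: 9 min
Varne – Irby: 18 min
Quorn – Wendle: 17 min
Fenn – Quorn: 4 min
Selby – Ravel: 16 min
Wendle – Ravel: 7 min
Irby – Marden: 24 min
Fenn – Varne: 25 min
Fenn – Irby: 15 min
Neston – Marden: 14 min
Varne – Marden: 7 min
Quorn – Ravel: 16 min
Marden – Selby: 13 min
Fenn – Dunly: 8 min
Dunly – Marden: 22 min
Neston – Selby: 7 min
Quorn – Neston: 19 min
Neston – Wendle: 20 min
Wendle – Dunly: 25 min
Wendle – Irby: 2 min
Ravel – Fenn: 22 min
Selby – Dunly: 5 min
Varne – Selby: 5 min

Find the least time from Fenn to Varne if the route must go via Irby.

33 min

Best Fenn to Irby: Fenn → Irby costing 15
Shortest Irby→Varne: Irby → Varne = 18
Total via Irby: 15 + 18 = 33 min.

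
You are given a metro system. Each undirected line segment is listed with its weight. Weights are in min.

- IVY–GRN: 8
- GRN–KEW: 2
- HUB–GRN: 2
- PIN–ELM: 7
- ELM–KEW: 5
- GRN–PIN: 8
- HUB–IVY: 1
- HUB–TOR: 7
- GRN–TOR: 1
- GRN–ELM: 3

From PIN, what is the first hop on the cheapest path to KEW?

Enumerating some paths:
PIN → GRN → KEW: 8+2 = 10
PIN → ELM → KEW: 7+5 = 12
The minimum is 10 min via PIN → GRN → KEW.
So from PIN the first move is to GRN.

GRN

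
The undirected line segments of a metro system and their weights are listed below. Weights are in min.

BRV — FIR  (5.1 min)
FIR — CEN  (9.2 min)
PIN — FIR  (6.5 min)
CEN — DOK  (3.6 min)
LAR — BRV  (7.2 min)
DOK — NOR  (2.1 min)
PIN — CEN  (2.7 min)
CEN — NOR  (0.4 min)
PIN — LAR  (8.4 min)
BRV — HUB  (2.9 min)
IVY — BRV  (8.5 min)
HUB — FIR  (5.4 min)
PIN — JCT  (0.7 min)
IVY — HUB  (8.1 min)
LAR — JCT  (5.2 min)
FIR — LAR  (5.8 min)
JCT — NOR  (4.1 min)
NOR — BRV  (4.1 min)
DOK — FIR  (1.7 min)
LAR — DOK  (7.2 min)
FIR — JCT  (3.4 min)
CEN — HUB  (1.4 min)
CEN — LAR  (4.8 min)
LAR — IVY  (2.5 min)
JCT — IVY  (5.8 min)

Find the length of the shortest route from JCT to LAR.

Candidate routes:
JCT → IVY → LAR: 5.8+2.5 = 8.3
JCT → PIN → LAR: 0.7+8.4 = 9.1
JCT → LAR: 5.2 = 5.2
JCT → PIN → CEN → LAR: 0.7+2.7+4.8 = 8.2
The minimum is 5.2 min via JCT → LAR.

5.2 min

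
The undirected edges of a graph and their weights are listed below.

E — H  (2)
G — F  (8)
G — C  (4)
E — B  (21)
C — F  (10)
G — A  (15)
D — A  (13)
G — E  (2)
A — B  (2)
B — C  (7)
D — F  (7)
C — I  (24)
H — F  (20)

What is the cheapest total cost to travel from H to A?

Shortest distances from H:
H: 0
E: 2  (via H)
G: 4  (via E)
C: 8  (via G)
F: 12  (via G)
B: 15  (via C)
A: 17  (via B)
Shortest route: H–E–G–C–B–A = 17.

17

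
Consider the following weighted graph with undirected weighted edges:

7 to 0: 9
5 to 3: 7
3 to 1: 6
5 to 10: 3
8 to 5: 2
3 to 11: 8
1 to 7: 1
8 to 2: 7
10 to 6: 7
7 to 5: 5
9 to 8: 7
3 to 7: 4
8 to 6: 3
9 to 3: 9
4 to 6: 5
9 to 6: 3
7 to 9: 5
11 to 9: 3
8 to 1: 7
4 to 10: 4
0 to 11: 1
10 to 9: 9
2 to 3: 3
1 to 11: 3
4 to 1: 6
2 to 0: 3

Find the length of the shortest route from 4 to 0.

Compare a few routes:
4–1–7–9–11–0: 6+1+5+3+1 = 16
4–1–11–0: 6+3+1 = 10
4–6–9–11–0: 5+3+3+1 = 12
Cheapest is 4–1–11–0 at 10.

10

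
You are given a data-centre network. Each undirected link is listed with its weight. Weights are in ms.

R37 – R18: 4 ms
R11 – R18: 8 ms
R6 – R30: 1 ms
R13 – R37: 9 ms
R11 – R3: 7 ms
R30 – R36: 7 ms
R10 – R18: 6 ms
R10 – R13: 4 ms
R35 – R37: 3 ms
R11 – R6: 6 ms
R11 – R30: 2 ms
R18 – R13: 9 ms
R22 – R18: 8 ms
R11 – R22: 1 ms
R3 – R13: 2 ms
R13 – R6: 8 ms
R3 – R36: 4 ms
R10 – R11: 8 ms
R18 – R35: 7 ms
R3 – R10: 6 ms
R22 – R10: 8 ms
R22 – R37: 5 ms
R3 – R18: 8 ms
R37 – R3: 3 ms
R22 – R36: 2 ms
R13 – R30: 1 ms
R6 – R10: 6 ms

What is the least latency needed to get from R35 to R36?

Running Dijkstra from R35:
R35: 0
R37: 3  (via R35)
R3: 6  (via R37)
R18: 7  (via R35)
R13: 8  (via R3)
R22: 8  (via R37)
R30: 9  (via R13)
R11: 9  (via R22)
R6: 10  (via R30)
R36: 10  (via R3)
Shortest route: R35 → R37 → R3 → R36 = 10 ms.

10 ms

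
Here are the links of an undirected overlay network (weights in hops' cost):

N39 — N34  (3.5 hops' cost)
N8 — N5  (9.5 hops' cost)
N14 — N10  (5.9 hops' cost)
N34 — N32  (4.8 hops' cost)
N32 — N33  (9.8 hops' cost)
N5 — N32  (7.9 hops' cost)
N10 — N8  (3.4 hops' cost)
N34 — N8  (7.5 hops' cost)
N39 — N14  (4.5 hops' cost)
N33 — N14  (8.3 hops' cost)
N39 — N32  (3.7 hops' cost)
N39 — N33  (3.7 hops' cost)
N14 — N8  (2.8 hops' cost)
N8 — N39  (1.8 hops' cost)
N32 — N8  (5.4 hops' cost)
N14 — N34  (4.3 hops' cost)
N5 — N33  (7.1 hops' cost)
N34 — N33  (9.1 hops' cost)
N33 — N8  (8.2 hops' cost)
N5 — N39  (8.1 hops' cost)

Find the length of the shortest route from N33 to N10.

Shortest distances from N33:
N33: 0
N39: 3.7  (via N33)
N8: 5.5  (via N39)
N5: 7.1  (via N33)
N34: 7.2  (via N39)
N32: 7.4  (via N39)
N14: 8.2  (via N39)
N10: 8.9  (via N8)
Shortest route: N33 → N39 → N8 → N10 = 8.9 hops' cost.

8.9 hops' cost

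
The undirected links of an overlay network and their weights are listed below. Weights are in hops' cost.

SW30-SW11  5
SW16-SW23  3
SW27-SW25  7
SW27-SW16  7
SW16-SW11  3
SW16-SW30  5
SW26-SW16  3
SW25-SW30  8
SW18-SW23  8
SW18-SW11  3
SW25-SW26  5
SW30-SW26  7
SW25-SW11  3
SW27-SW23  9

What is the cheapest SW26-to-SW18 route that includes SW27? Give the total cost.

Shortest SW26→SW27: SW26–SW16–SW27 = 10
Shortest SW27→SW18: SW27–SW25–SW11–SW18 = 13
Total via SW27: 10 + 13 = 23 hops' cost.

23 hops' cost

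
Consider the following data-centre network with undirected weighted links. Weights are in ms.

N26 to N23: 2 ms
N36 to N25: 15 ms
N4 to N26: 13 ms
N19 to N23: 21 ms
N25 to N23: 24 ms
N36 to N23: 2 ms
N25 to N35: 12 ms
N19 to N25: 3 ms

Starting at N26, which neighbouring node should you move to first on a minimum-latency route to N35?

Enumerating some paths:
N26–N23–N36–N25–N35: 2+2+15+12 = 31
N26–N23–N19–N25–N35: 2+21+3+12 = 38
The minimum is 31 ms via N26–N23–N36–N25–N35.
So from N26 the first move is to N23.

N23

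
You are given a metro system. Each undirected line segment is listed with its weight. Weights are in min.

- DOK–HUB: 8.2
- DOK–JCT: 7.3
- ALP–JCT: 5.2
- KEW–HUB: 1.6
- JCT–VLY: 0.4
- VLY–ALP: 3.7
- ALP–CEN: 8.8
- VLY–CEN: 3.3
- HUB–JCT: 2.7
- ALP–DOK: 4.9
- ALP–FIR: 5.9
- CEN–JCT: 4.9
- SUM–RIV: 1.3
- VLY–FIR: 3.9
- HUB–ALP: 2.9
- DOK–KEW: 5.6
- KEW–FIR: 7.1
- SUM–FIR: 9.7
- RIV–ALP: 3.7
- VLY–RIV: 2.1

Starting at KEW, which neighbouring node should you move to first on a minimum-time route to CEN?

Candidate routes:
KEW–HUB–JCT–VLY–CEN: 1.6+2.7+0.4+3.3 = 8
KEW–HUB–ALP–VLY–CEN: 1.6+2.9+3.7+3.3 = 11.5
KEW–HUB–JCT–CEN: 1.6+2.7+4.9 = 9.2
KEW–HUB–ALP–CEN: 1.6+2.9+8.8 = 13.3
The minimum is 8 min via KEW–HUB–JCT–VLY–CEN.
So from KEW the first move is to HUB.

HUB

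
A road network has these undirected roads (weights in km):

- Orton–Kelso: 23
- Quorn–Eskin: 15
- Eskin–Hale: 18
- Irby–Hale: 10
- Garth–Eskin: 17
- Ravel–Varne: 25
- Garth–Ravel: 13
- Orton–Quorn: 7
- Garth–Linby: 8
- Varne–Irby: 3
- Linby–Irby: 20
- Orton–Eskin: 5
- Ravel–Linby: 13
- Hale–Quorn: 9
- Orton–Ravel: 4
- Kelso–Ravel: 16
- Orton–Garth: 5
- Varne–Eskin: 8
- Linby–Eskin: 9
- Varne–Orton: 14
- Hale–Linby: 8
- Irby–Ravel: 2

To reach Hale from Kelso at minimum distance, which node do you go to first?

Candidate routes:
Kelso - Ravel - Linby - Hale: 16+13+8 = 37
Kelso - Ravel - Irby - Hale: 16+2+10 = 28
Kelso - Ravel - Orton - Quorn - Hale: 16+4+7+9 = 36
The minimum is 28 km via Kelso - Ravel - Irby - Hale.
So from Kelso the first move is to Ravel.

Ravel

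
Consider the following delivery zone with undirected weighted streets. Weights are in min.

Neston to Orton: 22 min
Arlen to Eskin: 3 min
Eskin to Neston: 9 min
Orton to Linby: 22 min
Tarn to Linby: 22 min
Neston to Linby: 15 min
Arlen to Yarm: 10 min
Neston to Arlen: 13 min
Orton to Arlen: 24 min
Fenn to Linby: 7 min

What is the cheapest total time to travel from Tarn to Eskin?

46 min

Shortest distances from Tarn:
Tarn: 0
Linby: 22  (via Tarn)
Fenn: 29  (via Linby)
Neston: 37  (via Linby)
Orton: 44  (via Linby)
Eskin: 46  (via Neston)
Shortest route: Tarn → Linby → Neston → Eskin = 46 min.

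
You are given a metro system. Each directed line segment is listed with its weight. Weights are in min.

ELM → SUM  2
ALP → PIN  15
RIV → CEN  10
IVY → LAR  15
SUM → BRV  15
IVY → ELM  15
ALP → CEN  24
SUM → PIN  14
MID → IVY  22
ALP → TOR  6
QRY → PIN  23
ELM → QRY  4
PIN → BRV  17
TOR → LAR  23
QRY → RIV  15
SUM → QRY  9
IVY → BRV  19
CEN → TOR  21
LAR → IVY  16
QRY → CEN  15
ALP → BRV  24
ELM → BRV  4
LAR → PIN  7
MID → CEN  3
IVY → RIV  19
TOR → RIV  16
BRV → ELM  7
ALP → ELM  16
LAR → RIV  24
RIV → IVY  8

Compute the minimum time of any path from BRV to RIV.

Enumerating some paths:
BRV–ELM–SUM–QRY–RIV: 7+2+9+15 = 33
BRV–ELM–QRY–RIV: 7+4+15 = 26
The minimum is 26 min via BRV–ELM–QRY–RIV.

26 min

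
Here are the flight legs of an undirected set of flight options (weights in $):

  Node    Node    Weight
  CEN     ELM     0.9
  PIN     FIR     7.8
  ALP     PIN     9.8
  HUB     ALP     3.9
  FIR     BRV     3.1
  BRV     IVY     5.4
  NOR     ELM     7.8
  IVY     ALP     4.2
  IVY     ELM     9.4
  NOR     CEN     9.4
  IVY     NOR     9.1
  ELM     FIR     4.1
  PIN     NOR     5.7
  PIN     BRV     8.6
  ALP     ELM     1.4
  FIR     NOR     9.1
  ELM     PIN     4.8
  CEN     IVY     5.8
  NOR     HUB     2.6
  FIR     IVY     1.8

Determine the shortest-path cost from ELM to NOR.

Candidate routes:
ELM–ALP–HUB–NOR: 1.4+3.9+2.6 = 7.9
ELM–NOR: 7.8 = 7.8
Cheapest is ELM–NOR at $7.8.

$7.8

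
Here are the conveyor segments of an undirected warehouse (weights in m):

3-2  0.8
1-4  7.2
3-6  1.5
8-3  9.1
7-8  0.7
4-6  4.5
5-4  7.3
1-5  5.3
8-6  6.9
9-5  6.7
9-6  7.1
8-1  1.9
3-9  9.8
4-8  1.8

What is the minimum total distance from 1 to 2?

Candidate routes:
1 → 8 → 6 → 3 → 2: 1.9+6.9+1.5+0.8 = 11.1
1 → 8 → 4 → 6 → 3 → 2: 1.9+1.8+4.5+1.5+0.8 = 10.5
1 → 8 → 3 → 2: 1.9+9.1+0.8 = 11.8
1 → 4 → 6 → 3 → 2: 7.2+4.5+1.5+0.8 = 14
Cheapest is 1 → 8 → 4 → 6 → 3 → 2 at 10.5 m.

10.5 m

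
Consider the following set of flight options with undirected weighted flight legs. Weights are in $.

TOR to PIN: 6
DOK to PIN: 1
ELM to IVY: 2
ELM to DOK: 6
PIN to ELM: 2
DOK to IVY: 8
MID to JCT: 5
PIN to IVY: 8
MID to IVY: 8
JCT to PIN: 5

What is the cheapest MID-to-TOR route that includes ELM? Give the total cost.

$18

Shortest MID→ELM: MID → IVY → ELM = 10
Best ELM to TOR: ELM → PIN → TOR costing 8
Total via ELM: 10 + 8 = $18.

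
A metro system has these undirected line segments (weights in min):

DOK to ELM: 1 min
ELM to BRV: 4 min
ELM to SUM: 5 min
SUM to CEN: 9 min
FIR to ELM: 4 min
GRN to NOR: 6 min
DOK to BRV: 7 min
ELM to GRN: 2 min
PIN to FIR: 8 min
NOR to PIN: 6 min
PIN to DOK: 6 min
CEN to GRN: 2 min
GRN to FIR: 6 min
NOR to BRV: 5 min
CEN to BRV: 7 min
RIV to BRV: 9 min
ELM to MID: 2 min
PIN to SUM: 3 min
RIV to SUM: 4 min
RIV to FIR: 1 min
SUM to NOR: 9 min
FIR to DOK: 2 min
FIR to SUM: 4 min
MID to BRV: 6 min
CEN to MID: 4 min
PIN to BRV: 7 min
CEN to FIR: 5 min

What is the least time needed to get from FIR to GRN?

Shortest distances from FIR:
FIR: 0
RIV: 1  (via FIR)
DOK: 2  (via FIR)
ELM: 3  (via DOK)
SUM: 4  (via FIR)
GRN: 5  (via ELM)
Shortest route: FIR → DOK → ELM → GRN = 5 min.

5 min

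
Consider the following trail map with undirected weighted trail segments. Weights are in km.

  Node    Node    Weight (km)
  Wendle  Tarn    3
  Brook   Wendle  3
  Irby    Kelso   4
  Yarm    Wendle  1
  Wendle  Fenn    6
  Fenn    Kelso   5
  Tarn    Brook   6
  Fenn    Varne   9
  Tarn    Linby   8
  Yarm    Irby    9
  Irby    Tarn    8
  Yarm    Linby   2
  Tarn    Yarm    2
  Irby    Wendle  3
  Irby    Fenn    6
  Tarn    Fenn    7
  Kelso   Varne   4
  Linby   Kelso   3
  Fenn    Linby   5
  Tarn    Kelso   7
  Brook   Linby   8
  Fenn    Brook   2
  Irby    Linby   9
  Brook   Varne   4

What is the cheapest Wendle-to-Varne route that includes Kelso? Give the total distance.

Best Wendle to Kelso: Wendle–Yarm–Linby–Kelso costing 6
Best Kelso to Varne: Kelso–Varne costing 4
Total via Kelso: 6 + 4 = 10 km.

10 km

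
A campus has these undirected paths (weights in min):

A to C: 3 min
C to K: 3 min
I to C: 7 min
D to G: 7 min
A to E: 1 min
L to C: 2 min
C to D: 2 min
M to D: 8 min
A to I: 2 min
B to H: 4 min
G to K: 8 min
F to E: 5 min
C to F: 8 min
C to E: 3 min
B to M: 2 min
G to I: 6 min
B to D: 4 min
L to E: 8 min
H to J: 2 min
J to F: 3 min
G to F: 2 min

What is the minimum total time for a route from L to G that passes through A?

13 min

Best L to A: L–C–A costing 5
Best A to G: A–I–G costing 8
Total via A: 5 + 8 = 13 min.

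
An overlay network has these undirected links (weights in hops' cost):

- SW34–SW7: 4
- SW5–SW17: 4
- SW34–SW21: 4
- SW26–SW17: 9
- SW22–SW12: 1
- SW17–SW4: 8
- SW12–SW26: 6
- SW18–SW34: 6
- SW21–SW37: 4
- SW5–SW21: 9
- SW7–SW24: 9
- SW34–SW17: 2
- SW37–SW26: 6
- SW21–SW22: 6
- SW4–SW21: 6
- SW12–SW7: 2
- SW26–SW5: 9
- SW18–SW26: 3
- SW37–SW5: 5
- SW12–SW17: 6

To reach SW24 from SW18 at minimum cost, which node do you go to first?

SW34

Compare a few routes:
SW18 → SW34 → SW17 → SW12 → SW7 → SW24: 6+2+6+2+9 = 25
SW18 → SW34 → SW7 → SW24: 6+4+9 = 19
SW18 → SW26 → SW12 → SW7 → SW24: 3+6+2+9 = 20
The minimum is 19 hops' cost via SW18 → SW34 → SW7 → SW24.
So from SW18 the first move is to SW34.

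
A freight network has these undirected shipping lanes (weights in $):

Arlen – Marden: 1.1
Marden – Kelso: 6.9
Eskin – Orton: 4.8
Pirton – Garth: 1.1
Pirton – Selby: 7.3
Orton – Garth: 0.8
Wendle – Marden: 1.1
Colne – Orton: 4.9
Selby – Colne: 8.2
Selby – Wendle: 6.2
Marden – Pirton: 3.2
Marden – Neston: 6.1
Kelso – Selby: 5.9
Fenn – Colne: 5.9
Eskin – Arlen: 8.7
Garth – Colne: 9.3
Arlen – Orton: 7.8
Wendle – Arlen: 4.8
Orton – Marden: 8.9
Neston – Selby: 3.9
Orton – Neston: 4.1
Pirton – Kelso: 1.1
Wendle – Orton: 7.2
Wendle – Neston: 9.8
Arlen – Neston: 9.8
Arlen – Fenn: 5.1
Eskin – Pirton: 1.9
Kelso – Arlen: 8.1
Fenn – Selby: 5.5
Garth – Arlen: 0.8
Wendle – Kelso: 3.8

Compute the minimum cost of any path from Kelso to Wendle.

Running Dijkstra from Kelso:
Kelso: 0
Pirton: 1.1  (via Kelso)
Garth: 2.2  (via Pirton)
Eskin: 3  (via Pirton)
Arlen: 3  (via Garth)
Orton: 3  (via Garth)
Wendle: 3.8  (via Kelso)
Shortest route: Kelso–Wendle = $3.8.

$3.8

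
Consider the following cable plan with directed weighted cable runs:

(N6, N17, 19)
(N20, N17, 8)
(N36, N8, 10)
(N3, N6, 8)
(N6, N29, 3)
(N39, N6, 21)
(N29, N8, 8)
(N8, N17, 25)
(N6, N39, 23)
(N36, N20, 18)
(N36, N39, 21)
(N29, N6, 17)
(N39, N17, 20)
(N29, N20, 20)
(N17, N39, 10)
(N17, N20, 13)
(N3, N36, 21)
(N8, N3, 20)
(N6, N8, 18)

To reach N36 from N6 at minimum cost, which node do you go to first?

Enumerating some paths:
N6 → N8 → N3 → N36: 18+20+21 = 59
N6 → N29 → N8 → N3 → N36: 3+8+20+21 = 52
The minimum is 52 via N6 → N29 → N8 → N3 → N36.
So from N6 the first move is to N29.

N29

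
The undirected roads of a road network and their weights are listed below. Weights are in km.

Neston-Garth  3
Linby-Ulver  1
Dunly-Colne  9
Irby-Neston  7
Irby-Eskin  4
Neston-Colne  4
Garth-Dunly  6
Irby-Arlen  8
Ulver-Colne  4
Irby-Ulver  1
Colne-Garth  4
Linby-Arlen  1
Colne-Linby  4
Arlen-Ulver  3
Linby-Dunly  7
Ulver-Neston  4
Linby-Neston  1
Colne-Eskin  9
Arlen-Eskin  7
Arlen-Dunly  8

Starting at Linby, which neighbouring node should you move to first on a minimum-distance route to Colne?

Colne

Enumerating some paths:
Linby → Colne: 4 = 4
Linby → Neston → Colne: 1+4 = 5
Linby → Ulver → Colne: 1+4 = 5
Linby → Neston → Garth → Colne: 1+3+4 = 8
Cheapest is Linby → Colne at 4 km.
So from Linby the first move is to Colne.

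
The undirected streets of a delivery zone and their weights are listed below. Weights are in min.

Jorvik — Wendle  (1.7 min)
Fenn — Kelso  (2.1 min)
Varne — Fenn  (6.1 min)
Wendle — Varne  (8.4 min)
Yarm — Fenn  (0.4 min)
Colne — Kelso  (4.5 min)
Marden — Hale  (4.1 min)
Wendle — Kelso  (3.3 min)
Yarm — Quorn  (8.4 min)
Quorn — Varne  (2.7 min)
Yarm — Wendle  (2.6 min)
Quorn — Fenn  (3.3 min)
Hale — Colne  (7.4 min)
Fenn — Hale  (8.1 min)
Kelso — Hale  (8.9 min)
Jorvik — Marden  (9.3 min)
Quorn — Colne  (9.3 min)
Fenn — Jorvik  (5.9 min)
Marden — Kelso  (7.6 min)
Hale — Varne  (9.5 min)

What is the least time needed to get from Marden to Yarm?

Shortest distances from Marden:
Marden: 0
Hale: 4.1  (via Marden)
Kelso: 7.6  (via Marden)
Jorvik: 9.3  (via Marden)
Fenn: 9.7  (via Kelso)
Yarm: 10.1  (via Fenn)
Shortest route: Marden–Kelso–Fenn–Yarm = 10.1 min.

10.1 min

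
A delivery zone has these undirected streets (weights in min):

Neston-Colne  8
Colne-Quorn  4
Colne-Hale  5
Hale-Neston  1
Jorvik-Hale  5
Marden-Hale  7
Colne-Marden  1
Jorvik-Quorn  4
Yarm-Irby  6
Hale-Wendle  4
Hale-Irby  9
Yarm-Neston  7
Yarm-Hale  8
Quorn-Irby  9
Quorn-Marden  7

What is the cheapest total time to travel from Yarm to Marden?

14 min

Running Dijkstra from Yarm:
Yarm: 0
Irby: 6  (via Yarm)
Neston: 7  (via Yarm)
Hale: 8  (via Yarm)
Wendle: 12  (via Hale)
Jorvik: 13  (via Hale)
Colne: 13  (via Hale)
Marden: 14  (via Colne)
Shortest route: Yarm → Hale → Colne → Marden = 14 min.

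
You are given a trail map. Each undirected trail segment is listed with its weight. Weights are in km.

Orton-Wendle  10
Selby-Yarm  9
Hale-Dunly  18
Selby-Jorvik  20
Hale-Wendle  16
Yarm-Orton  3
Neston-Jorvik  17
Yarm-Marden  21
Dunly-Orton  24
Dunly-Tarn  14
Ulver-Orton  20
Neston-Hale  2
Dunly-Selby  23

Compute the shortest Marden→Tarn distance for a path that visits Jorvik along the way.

101 km

Shortest Marden→Jorvik: Marden–Yarm–Selby–Jorvik = 50
Shortest Jorvik→Tarn: Jorvik–Neston–Hale–Dunly–Tarn = 51
Total via Jorvik: 50 + 51 = 101 km.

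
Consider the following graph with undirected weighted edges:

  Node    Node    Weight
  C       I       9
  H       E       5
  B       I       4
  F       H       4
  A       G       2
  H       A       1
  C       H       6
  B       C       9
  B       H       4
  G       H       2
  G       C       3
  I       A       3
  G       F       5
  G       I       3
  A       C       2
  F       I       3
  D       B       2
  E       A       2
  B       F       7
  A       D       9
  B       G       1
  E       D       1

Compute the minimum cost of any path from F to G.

Candidate routes:
F → I → G: 3+3 = 6
F → G: 5 = 5
Cheapest is F → G at 5.

5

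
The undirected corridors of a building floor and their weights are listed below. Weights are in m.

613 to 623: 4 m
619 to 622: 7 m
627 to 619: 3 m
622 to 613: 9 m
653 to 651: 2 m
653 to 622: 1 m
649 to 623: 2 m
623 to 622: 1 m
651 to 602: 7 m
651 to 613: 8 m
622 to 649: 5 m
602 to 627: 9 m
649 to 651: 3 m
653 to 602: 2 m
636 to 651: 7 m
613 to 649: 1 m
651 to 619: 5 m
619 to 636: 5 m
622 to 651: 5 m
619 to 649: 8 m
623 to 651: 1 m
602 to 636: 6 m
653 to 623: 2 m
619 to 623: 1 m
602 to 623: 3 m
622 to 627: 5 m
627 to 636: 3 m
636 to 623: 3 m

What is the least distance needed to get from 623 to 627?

Enumerating some paths:
623–619–627: 1+3 = 4
623–622–627: 1+5 = 6
Cheapest is 623–619–627 at 4 m.

4 m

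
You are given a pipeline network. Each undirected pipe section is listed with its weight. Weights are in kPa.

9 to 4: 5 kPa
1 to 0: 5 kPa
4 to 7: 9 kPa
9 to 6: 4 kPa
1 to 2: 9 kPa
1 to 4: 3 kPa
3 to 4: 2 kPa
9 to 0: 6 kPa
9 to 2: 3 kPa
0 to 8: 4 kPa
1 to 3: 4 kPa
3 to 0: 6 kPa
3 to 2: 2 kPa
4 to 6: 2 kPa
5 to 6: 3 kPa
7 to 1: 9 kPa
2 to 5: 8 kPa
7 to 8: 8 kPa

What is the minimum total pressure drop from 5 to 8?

Shortest distances from 5:
5: 0
6: 3  (via 5)
4: 5  (via 6)
3: 7  (via 4)
9: 7  (via 6)
1: 8  (via 4)
2: 8  (via 5)
0: 13  (via 3)
7: 14  (via 4)
8: 17  (via 0)
Shortest route: 5–6–4–3–0–8 = 17 kPa.

17 kPa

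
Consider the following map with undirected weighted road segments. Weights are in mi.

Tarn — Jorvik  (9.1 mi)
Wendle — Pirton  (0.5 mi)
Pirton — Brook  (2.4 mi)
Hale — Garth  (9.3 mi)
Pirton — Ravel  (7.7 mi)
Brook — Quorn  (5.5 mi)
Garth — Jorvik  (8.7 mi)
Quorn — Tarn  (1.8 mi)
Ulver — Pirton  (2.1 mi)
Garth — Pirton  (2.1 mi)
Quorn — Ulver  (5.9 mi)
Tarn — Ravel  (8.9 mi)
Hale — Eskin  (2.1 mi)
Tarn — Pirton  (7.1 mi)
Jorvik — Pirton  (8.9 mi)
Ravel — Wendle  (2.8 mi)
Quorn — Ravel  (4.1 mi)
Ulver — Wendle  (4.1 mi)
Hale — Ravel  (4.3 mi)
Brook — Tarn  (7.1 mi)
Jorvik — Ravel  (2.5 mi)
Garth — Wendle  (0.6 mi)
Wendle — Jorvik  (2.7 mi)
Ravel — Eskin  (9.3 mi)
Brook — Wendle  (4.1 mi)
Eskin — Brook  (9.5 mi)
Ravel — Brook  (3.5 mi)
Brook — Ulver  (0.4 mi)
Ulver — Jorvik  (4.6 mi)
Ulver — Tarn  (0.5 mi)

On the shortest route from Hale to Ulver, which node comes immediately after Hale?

Ravel

Enumerating some paths:
Hale–Ravel–Wendle–Pirton–Brook–Ulver: 4.3+2.8+0.5+2.4+0.4 = 10.4
Hale–Ravel–Wendle–Pirton–Ulver: 4.3+2.8+0.5+2.1 = 9.7
Hale–Ravel–Quorn–Tarn–Ulver: 4.3+4.1+1.8+0.5 = 10.7
Hale–Ravel–Brook–Ulver: 4.3+3.5+0.4 = 8.2
Cheapest is Hale–Ravel–Brook–Ulver at 8.2 mi.
So from Hale the first move is to Ravel.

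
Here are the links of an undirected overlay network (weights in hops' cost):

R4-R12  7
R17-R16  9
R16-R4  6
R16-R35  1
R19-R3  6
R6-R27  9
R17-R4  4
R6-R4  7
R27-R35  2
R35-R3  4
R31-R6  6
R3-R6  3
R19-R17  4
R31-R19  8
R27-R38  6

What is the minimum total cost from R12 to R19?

15 hops' cost

Compare a few routes:
R12 → R4 → R6 → R3 → R19: 7+7+3+6 = 23
R12 → R4 → R17 → R19: 7+4+4 = 15
R12 → R4 → R16 → R35 → R3 → R19: 7+6+1+4+6 = 24
R12 → R4 → R16 → R17 → R19: 7+6+9+4 = 26
The minimum is 15 hops' cost via R12 → R4 → R17 → R19.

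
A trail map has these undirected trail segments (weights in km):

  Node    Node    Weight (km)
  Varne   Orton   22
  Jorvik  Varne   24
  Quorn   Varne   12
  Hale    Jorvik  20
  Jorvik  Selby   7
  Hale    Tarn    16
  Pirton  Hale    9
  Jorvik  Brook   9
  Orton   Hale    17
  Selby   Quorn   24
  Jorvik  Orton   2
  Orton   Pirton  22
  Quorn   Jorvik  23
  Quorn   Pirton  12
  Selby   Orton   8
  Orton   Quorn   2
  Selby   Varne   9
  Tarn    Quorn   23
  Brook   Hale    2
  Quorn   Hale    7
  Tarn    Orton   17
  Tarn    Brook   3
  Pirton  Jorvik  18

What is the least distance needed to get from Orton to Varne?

Shortest distances from Orton:
Orton: 0
Jorvik: 2  (via Orton)
Quorn: 2  (via Orton)
Selby: 8  (via Orton)
Hale: 9  (via Quorn)
Brook: 11  (via Jorvik)
Pirton: 14  (via Quorn)
Tarn: 14  (via Brook)
Varne: 14  (via Quorn)
Shortest route: Orton → Quorn → Varne = 14 km.

14 km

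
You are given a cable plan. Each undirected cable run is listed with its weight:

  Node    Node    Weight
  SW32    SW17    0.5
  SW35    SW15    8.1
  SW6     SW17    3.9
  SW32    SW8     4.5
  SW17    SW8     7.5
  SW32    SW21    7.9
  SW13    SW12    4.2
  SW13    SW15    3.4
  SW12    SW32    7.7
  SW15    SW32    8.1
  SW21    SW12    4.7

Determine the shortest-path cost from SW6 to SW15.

Candidate routes:
SW6 - SW17 - SW32 - SW12 - SW13 - SW15: 3.9+0.5+7.7+4.2+3.4 = 19.7
SW6 - SW17 - SW8 - SW32 - SW15: 3.9+7.5+4.5+8.1 = 24
SW6 - SW17 - SW32 - SW15: 3.9+0.5+8.1 = 12.5
SW6 - SW17 - SW32 - SW21 - SW12 - SW13 - SW15: 3.9+0.5+7.9+4.7+4.2+3.4 = 24.6
The minimum is 12.5 via SW6 - SW17 - SW32 - SW15.

12.5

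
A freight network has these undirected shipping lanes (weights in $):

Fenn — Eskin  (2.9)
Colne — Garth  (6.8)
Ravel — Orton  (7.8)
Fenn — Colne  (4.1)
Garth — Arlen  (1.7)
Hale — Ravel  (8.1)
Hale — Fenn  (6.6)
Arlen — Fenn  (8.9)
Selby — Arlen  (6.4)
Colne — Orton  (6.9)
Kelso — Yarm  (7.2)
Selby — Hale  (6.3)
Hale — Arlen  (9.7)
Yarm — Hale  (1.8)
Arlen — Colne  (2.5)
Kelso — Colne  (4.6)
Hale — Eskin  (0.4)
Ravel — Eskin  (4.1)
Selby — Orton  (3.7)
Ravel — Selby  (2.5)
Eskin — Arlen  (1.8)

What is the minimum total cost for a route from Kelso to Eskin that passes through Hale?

$9.4

Shortest Kelso→Hale: Kelso–Yarm–Hale = 9
Best Hale to Eskin: Hale–Eskin costing 0.4
Total via Hale: 9 + 0.4 = $9.4.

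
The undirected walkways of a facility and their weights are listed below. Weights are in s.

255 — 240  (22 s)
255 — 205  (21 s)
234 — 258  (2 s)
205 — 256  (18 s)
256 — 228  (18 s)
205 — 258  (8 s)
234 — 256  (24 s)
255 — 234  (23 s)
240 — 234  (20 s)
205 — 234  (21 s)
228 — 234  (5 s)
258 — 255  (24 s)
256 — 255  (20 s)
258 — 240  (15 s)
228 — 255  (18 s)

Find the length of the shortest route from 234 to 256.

Candidate routes:
234 - 256: 24 = 24
234 - 228 - 256: 5+18 = 23
Cheapest is 234 - 228 - 256 at 23 s.

23 s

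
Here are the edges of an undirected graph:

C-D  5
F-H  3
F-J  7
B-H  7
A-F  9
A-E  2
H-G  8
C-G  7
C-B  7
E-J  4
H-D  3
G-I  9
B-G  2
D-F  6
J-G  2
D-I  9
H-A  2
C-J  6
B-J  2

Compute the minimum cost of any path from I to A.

Enumerating some paths:
I–G–B–J–E–A: 9+2+2+4+2 = 19
I–G–J–E–A: 9+2+4+2 = 17
I–D–H–A: 9+3+2 = 14
I–G–H–A: 9+8+2 = 19
The minimum is 14 via I–D–H–A.

14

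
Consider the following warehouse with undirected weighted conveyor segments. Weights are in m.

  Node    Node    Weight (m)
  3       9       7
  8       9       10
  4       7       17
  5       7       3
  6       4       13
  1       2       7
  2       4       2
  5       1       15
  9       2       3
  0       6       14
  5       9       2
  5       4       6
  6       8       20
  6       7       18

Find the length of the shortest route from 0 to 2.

Compare a few routes:
0–6–4–5–9–2: 14+13+6+2+3 = 38
0–6–4–2: 14+13+2 = 29
The minimum is 29 m via 0–6–4–2.

29 m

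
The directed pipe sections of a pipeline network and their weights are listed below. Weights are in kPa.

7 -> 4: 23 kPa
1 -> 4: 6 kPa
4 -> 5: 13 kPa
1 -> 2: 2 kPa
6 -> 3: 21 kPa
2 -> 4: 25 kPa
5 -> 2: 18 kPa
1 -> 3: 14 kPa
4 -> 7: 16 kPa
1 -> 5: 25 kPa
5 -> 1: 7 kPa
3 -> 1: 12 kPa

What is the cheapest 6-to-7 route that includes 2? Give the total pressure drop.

76 kPa

Shortest 6→2: 6–3–1–2 = 35
Shortest 2→7: 2–4–7 = 41
Total via 2: 35 + 41 = 76 kPa.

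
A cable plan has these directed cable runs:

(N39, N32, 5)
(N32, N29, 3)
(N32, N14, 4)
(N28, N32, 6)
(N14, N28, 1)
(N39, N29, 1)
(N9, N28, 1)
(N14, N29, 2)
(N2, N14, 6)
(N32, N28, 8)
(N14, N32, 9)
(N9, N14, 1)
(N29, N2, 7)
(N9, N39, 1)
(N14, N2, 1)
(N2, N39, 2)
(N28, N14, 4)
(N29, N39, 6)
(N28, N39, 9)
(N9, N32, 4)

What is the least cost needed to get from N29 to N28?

Running Dijkstra from N29:
N29: 0
N39: 6  (via N29)
N2: 7  (via N29)
N32: 11  (via N39)
N14: 13  (via N2)
N28: 14  (via N14)
Shortest route: N29–N2–N14–N28 = 14.

14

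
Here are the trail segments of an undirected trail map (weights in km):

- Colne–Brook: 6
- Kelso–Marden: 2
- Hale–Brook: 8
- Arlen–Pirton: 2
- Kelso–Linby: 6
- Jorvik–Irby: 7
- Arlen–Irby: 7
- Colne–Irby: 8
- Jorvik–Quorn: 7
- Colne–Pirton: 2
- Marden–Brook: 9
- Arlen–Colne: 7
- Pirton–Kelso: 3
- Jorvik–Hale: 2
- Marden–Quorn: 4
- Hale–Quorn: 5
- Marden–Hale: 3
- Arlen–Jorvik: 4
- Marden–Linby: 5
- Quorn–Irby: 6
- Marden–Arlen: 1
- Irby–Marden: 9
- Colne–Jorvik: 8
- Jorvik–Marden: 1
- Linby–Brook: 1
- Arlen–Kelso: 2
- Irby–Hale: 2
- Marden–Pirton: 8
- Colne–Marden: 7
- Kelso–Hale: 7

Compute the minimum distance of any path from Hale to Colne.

8 km

Enumerating some paths:
Hale–Irby–Colne: 2+8 = 10
Hale–Marden–Arlen–Pirton–Colne: 3+1+2+2 = 8
The minimum is 8 km via Hale–Marden–Arlen–Pirton–Colne.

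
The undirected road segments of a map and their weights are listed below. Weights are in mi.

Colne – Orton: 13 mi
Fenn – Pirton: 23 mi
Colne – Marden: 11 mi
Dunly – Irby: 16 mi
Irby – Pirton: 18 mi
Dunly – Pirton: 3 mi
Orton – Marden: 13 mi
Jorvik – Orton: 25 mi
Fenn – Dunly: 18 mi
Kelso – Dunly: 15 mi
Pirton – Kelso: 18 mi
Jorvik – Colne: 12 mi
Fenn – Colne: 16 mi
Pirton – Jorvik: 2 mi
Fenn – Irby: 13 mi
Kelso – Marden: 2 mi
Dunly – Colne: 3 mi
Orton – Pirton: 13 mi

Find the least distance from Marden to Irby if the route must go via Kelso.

33 mi

Shortest Marden→Kelso: Marden–Kelso = 2
Best Kelso to Irby: Kelso–Dunly–Irby costing 31
Total via Kelso: 2 + 31 = 33 mi.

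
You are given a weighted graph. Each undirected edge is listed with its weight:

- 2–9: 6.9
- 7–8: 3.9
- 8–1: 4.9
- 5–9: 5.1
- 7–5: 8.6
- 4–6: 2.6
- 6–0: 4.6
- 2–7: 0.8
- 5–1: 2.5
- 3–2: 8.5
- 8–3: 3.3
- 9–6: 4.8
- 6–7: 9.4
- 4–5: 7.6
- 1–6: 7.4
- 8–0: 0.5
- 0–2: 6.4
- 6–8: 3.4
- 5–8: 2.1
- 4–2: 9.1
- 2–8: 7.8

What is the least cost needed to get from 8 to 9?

Candidate routes:
8–0–6–9: 0.5+4.6+4.8 = 9.9
8–6–9: 3.4+4.8 = 8.2
8–5–9: 2.1+5.1 = 7.2
8–7–2–9: 3.9+0.8+6.9 = 11.6
The minimum is 7.2 via 8–5–9.

7.2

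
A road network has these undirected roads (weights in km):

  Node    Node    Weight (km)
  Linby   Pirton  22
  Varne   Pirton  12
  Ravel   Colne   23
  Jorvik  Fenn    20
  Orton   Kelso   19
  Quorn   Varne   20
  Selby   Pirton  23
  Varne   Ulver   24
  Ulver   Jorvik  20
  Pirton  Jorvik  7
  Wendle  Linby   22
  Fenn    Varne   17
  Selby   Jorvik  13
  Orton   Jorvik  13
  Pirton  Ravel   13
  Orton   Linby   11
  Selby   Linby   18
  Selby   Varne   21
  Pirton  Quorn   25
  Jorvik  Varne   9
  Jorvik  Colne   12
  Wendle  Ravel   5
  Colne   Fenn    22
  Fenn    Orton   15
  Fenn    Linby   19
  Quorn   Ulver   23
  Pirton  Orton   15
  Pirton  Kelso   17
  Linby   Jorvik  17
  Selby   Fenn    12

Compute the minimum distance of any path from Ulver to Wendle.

45 km

Shortest distances from Ulver:
Ulver: 0
Jorvik: 20  (via Ulver)
Quorn: 23  (via Ulver)
Varne: 24  (via Ulver)
Pirton: 27  (via Jorvik)
Colne: 32  (via Jorvik)
Selby: 33  (via Jorvik)
Orton: 33  (via Jorvik)
Linby: 37  (via Jorvik)
Ravel: 40  (via Pirton)
Fenn: 40  (via Jorvik)
Kelso: 44  (via Pirton)
Wendle: 45  (via Ravel)
Shortest route: Ulver–Jorvik–Pirton–Ravel–Wendle = 45 km.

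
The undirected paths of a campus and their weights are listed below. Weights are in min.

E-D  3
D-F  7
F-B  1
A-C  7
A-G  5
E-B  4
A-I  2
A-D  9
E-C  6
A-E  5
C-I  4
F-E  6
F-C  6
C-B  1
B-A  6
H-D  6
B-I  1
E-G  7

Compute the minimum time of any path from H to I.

Running Dijkstra from H:
H: 0
D: 6  (via H)
E: 9  (via D)
B: 13  (via E)
F: 13  (via D)
A: 14  (via E)
C: 14  (via B)
I: 14  (via B)
Shortest route: H–D–E–B–I = 14 min.

14 min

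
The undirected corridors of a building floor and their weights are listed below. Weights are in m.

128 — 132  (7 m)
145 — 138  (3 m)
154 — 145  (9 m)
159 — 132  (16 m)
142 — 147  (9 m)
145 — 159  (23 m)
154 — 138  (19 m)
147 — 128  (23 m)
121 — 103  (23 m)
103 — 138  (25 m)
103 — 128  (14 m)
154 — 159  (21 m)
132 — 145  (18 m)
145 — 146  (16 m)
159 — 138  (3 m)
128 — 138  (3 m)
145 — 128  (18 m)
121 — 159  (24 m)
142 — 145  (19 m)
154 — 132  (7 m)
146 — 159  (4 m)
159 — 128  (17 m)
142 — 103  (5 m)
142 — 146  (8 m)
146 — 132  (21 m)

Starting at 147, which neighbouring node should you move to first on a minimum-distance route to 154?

Compare a few routes:
147 → 128 → 132 → 154: 23+7+7 = 37
147 → 142 → 145 → 154: 9+19+9 = 37
147 → 128 → 138 → 145 → 154: 23+3+3+9 = 38
147 → 142 → 146 → 159 → 138 → 145 → 154: 9+8+4+3+3+9 = 36
Cheapest is 147 → 142 → 146 → 159 → 138 → 145 → 154 at 36 m.
So from 147 the first move is to 142.

142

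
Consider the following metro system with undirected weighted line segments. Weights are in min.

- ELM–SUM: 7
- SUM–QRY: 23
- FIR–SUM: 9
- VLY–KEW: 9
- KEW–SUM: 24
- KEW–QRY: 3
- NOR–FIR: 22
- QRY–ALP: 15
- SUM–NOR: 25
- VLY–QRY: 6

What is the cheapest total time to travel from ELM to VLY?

Shortest distances from ELM:
ELM: 0
SUM: 7  (via ELM)
FIR: 16  (via SUM)
QRY: 30  (via SUM)
KEW: 31  (via SUM)
NOR: 32  (via SUM)
VLY: 36  (via QRY)
Shortest route: ELM–SUM–QRY–VLY = 36 min.

36 min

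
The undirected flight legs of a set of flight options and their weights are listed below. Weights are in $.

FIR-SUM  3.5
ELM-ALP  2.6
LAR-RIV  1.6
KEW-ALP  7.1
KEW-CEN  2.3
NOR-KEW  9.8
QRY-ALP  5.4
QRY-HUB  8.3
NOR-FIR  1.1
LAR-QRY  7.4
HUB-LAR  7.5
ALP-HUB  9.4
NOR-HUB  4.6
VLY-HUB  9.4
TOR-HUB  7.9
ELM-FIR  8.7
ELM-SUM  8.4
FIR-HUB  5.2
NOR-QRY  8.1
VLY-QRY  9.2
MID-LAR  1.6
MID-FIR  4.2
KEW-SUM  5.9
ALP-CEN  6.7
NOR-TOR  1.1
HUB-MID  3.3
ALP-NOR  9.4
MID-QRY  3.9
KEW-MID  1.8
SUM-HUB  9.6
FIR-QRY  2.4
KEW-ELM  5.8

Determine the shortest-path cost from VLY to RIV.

$15.9

Enumerating some paths:
VLY - HUB - MID - LAR - RIV: 9.4+3.3+1.6+1.6 = 15.9
VLY - QRY - MID - LAR - RIV: 9.2+3.9+1.6+1.6 = 16.3
The minimum is $15.9 via VLY - HUB - MID - LAR - RIV.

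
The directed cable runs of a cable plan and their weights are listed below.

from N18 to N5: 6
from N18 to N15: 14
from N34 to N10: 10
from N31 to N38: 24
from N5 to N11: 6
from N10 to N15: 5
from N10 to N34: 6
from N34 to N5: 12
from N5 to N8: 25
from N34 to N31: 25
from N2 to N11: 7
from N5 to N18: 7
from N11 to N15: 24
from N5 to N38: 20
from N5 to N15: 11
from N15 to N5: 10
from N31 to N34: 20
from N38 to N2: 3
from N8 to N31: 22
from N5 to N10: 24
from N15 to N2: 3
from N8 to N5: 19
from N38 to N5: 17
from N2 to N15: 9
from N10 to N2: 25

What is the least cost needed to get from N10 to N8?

40

Candidate routes:
N10 - N2 - N15 - N5 - N8: 25+9+10+25 = 69
N10 - N34 - N5 - N8: 6+12+25 = 43
N10 - N15 - N5 - N8: 5+10+25 = 40
N10 - N2 - N11 - N15 - N5 - N8: 25+7+24+10+25 = 91
The minimum is 40 via N10 - N15 - N5 - N8.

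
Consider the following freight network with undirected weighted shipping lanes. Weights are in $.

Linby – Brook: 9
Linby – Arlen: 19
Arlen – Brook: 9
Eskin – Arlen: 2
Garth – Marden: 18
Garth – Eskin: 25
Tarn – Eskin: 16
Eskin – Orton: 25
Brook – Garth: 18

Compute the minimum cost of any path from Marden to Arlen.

Enumerating some paths:
Marden–Garth–Brook–Arlen: 18+18+9 = 45
Marden–Garth–Brook–Linby–Arlen: 18+18+9+19 = 64
The minimum is $45 via Marden–Garth–Brook–Arlen.

$45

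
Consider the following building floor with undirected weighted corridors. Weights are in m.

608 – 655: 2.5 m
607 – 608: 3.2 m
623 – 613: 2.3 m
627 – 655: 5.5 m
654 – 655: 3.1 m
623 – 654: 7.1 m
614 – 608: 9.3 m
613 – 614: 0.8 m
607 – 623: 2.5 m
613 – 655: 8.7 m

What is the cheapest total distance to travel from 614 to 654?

10.2 m

Settle nodes by increasing distance from 614:
614: 0
613: 0.8  (via 614)
623: 3.1  (via 613)
607: 5.6  (via 623)
608: 8.8  (via 607)
655: 9.5  (via 613)
654: 10.2  (via 623)
Shortest route: 614–613–623–654 = 10.2 m.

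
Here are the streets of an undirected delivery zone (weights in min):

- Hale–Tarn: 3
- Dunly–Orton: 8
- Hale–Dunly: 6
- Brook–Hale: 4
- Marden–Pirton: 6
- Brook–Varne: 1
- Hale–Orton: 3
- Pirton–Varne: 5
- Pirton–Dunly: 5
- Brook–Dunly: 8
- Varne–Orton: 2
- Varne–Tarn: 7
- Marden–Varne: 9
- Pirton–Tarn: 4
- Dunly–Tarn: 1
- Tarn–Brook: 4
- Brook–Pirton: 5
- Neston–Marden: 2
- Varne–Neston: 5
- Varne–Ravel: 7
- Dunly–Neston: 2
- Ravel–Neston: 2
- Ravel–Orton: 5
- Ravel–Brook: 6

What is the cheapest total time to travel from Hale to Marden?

8 min

Enumerating some paths:
Hale → Tarn → Dunly → Neston → Marden: 3+1+2+2 = 8
Hale → Dunly → Neston → Marden: 6+2+2 = 10
Hale → Brook → Varne → Neston → Marden: 4+1+5+2 = 12
Cheapest is Hale → Tarn → Dunly → Neston → Marden at 8 min.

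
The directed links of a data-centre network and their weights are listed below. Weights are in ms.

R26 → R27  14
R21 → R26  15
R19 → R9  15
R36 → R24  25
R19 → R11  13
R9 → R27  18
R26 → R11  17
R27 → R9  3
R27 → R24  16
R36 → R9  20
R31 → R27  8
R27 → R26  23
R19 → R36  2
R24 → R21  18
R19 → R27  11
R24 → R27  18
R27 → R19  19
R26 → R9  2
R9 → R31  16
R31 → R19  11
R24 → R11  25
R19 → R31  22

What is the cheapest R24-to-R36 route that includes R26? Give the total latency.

64 ms

Best R24 to R26: R24 → R21 → R26 costing 33
Shortest R26→R36: R26 → R9 → R31 → R19 → R36 = 31
Total via R26: 33 + 31 = 64 ms.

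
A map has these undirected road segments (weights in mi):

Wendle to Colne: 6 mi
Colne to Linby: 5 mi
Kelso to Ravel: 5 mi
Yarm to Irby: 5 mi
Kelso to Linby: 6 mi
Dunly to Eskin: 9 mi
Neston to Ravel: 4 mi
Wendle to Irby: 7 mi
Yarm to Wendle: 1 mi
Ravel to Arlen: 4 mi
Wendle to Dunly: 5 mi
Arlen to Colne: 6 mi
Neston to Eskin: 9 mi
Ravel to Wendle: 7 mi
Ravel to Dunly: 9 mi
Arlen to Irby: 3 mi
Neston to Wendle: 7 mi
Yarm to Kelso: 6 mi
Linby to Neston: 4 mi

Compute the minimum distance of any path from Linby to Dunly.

Settle nodes by increasing distance from Linby:
Linby: 0
Neston: 4  (via Linby)
Colne: 5  (via Linby)
Kelso: 6  (via Linby)
Ravel: 8  (via Neston)
Arlen: 11  (via Colne)
Wendle: 11  (via Neston)
Yarm: 12  (via Kelso)
Eskin: 13  (via Neston)
Irby: 14  (via Arlen)
Dunly: 16  (via Wendle)
Shortest route: Linby–Neston–Wendle–Dunly = 16 mi.

16 mi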